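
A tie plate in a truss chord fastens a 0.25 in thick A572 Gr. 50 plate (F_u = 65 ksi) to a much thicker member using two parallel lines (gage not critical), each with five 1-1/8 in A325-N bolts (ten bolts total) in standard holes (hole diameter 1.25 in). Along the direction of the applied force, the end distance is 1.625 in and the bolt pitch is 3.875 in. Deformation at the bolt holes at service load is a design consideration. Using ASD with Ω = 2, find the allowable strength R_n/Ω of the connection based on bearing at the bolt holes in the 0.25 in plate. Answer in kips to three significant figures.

195 kips

Per bolt r_n = 1.2 l_c t F_u ≤ 2.4 d t F_u; upper limit = 2.4 × 1.125 × 0.25 × 65 = 43.87 kips.
Edge bolt: l_c = 1.625 − 1.25/2 = 1 in → 1.2 × 1 × 0.25 × 65 = 19.5 → r_n = 19.5 kips.
Interior bolts: l_c = 3.875 − 1.25 = 2.625 in → 1.2 × 2.625 × 0.25 × 65 = 51.19 → r_n = 43.87 kips.
R_n = 2 × 19.5 + 8 × 43.87 = 390 kips.
Allowable strength R_n/Ω = 390 / 2 = 195 kips.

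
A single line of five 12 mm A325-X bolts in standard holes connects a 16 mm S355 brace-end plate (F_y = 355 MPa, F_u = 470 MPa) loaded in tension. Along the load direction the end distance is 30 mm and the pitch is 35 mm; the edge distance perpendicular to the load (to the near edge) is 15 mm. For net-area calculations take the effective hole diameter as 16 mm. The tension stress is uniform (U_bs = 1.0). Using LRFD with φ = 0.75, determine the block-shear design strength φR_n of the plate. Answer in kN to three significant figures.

Shear plane L_v = 30 + 4·35 = 170 mm; A_gv = 170 × 16 = 2720 mm².
A_nv = (170 − 4.5·16) × 16 = 1568 mm².
A_nt = (15 − 0.5·16) × 16 = 112 mm².
0.6 F_u A_nv = 442.2 kN; 0.6 F_y A_gv = 579.4 kN → shear rupture governs the shear term.
R_n = 442.2 + 1.0 × 470 × 112 / 1000 = 494.8 kN.
Design strength φR_n = 0.75 × 494.8 = 371 kN.

371 kN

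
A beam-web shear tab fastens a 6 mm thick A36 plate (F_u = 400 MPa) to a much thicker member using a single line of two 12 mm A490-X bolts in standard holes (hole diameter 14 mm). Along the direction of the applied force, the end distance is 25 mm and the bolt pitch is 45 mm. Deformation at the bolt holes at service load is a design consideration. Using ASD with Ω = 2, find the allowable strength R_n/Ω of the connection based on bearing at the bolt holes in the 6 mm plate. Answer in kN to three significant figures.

60.5 kN

Per bolt r_n = 1.2 l_c t F_u ≤ 2.4 d t F_u; upper limit = 2.4 × 12 × 6 × 400 / 1000 = 69.12 kN.
Edge bolt: l_c = 25 − 14/2 = 18 mm → 1.2 × 18 × 6 × 400 / 1000 = 51.84 → r_n = 51.84 kN.
Interior bolts: l_c = 45 − 14 = 31 mm → 1.2 × 31 × 6 × 400 / 1000 = 89.28 → r_n = 69.12 kN.
R_n = 1 × 51.84 + 1 × 69.12 = 121 kN.
Allowable strength R_n/Ω = 121 / 2 = 60.5 kN.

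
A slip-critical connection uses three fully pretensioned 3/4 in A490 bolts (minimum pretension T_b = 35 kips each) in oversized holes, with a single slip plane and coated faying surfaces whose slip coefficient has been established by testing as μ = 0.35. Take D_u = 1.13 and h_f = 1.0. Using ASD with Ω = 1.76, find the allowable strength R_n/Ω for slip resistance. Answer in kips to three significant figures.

23.6 kips

R_n = μ · D_u · h_f · T_b · n_s · n_b = 0.35 × 1.13 × 1.0 × 35 × 1 × 3 = 41.53 kips.
Allowable strength R_n/Ω = 41.53 / 1.76 = 23.6 kips.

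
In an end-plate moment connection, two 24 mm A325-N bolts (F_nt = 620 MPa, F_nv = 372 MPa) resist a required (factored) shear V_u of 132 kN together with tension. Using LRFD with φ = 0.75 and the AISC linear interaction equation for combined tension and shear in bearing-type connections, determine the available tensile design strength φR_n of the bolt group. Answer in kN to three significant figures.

A_b = π·24²/4 = 452.4 mm²; f_rv = 132 × 1000 / (2 × 452.4) = 145.9 MPa.
F'_nt = 1.3 F_nt − (F_nt / φF_nv) f_rv = 1.3·620 − (620/(0.75·372))·145.9 = 481.8 MPa, capped at F_nt → F'_nt = 481.8 MPa.
R_n = F'_nt · A_b · n = 481.8 × 452.4 × 2 / 1000 = 435.9 kN.
Design strength φR_n = 0.75 × 435.9 = 327 kN.

327 kN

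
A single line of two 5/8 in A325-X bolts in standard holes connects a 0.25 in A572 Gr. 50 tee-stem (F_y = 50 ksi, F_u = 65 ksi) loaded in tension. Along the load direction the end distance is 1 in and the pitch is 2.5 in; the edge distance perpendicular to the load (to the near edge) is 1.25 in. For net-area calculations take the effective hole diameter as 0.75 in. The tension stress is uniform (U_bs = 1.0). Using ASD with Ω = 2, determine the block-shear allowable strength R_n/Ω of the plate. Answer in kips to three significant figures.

Shear plane L_v = 1 + 1·2.5 = 3.5 in; A_gv = 3.5 × 0.25 = 0.875 in².
A_nv = (3.5 − 1.5·0.75) × 0.25 = 0.5938 in².
A_nt = (1.25 − 0.5·0.75) × 0.25 = 0.2188 in².
0.6 F_u A_nv = 23.16 kips; 0.6 F_y A_gv = 26.25 kips → shear rupture governs the shear term.
R_n = 23.16 + 1.0 × 65 × 0.2188 = 37.38 kips.
Allowable strength R_n/Ω = 37.38 / 2 = 18.7 kips.

18.7 kips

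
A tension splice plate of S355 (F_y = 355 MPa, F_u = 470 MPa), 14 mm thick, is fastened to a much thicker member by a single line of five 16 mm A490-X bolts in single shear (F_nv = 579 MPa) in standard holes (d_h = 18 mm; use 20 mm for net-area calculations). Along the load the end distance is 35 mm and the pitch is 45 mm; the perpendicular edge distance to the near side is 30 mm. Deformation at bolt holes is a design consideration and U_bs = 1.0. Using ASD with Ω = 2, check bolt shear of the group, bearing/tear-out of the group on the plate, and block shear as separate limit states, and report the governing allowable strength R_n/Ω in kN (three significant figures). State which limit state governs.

291 kN (bolt shear governs)

Bolt shear: A_b = π·16²/4 = 201.1 mm²; R_n = 579 × 201.1 × 5 × 1 / 1000 = 582.1 kN → 582.1 / 2 = 291 kN.
Bearing: edge l_c = 26, r_n = 205.3 kN; interior l_c = 27, r_n = 213.2 kN; R_n = 205.3 + 4·213.2 = 1058 kN → 529 kN.
Block shear: A_gv = 3010, A_nv = 1750, A_nt = 280 mm²; R_n = min(0.6F_uA_nv, 0.6F_yA_gv) + U_bs·F_u·A_nt = 625.1 kN → 313 kN.
Bolt shear governs: 291 kN.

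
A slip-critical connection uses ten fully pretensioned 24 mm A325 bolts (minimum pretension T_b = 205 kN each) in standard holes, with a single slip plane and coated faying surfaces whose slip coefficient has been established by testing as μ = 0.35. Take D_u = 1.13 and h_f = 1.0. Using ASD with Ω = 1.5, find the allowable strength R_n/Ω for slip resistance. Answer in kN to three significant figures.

541 kN

R_n = μ · D_u · h_f · T_b · n_s · n_b = 0.35 × 1.13 × 1.0 × 205 × 1 × 10 = 810.8 kN.
Allowable strength R_n/Ω = 810.8 / 1.5 = 541 kN.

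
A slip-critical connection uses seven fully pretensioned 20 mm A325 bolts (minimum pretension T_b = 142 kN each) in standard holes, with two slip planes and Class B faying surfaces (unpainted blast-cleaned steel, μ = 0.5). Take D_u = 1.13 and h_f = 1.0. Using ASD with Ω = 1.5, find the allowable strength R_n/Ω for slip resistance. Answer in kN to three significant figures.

749 kN

R_n = μ · D_u · h_f · T_b · n_s · n_b = 0.5 × 1.13 × 1.0 × 142 × 2 × 7 = 1123 kN.
Allowable strength R_n/Ω = 1123 / 1.5 = 749 kN.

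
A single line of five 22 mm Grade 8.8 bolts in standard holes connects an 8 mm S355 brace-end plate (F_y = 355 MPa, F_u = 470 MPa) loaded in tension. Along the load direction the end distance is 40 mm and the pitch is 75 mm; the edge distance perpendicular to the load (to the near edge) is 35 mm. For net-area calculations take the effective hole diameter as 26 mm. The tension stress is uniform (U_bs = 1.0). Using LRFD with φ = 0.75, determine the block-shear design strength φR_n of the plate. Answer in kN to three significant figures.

Shear plane L_v = 40 + 4·75 = 340 mm; A_gv = 340 × 8 = 2720 mm².
A_nv = (340 − 4.5·26) × 8 = 1784 mm².
A_nt = (35 − 0.5·26) × 8 = 176 mm².
0.6 F_u A_nv = 503.1 kN; 0.6 F_y A_gv = 579.4 kN → shear rupture governs the shear term.
R_n = 503.1 + 1.0 × 470 × 176 / 1000 = 585.8 kN.
Design strength φR_n = 0.75 × 585.8 = 439 kN.

439 kN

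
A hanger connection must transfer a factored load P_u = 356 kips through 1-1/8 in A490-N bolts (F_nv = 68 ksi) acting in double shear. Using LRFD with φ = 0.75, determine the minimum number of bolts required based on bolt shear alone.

4 bolts

A_b = π·1.125²/4 = 0.994 in².
Per-bolt design strength φR_n = 0.75 × 68 × 0.994 × 2 = 101.4 kips.
n ≥ 356 / 101.4 = 3.511 → use 4 bolts.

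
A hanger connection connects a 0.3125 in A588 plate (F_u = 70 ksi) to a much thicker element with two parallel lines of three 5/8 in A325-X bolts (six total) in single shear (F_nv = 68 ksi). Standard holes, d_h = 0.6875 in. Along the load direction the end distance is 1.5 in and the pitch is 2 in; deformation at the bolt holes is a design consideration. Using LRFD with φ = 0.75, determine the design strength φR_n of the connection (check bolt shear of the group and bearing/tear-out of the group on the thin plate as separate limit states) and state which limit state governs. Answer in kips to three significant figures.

93.9 kips (bolt shear governs)

Bolt shear: A_b = π·0.625²/4 = 0.3068 in²; R_n = 68 × 0.3068 × 6 × 1 = 125.2 kips → 0.75 × 125.2 = 93.9 kips.
Bearing (1.2 l_c t F_u ≤ 2.4 d t F_u): upper limit = 2.4·0.625·0.3125·70 = 32.81 kips.
  Edge l_c = 1.5 − 0.6875/2 = 1.156 → r_n = 30.35 kips; interior l_c = 2 − 0.6875 = 1.312 → r_n = 32.81 kips.
  R_n,bearing = 2·30.35 + 4·32.81 = 192 kips → 0.75 × 192 = 144 kips.
Bolt shear governs: 93.9 kips.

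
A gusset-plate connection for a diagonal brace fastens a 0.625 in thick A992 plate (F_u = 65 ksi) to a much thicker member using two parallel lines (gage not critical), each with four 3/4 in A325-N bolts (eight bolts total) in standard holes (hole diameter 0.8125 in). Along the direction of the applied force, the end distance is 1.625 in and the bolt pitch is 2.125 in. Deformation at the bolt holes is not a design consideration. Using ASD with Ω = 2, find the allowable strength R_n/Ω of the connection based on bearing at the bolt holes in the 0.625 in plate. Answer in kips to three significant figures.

314 kips

Per bolt r_n = 1.5 l_c t F_u ≤ 3.0 d t F_u; upper limit = 3.0 × 0.75 × 0.625 × 65 = 91.41 kips.
Edge bolt: l_c = 1.625 − 0.8125/2 = 1.219 in → 1.5 × 1.219 × 0.625 × 65 = 74.27 → r_n = 74.27 kips.
Interior bolts: l_c = 2.125 − 0.8125 = 1.312 in → 1.5 × 1.312 × 0.625 × 65 = 79.98 → r_n = 79.98 kips.
R_n = 2 × 74.27 + 6 × 79.98 = 628.4 kips.
Allowable strength R_n/Ω = 628.4 / 2 = 314 kips.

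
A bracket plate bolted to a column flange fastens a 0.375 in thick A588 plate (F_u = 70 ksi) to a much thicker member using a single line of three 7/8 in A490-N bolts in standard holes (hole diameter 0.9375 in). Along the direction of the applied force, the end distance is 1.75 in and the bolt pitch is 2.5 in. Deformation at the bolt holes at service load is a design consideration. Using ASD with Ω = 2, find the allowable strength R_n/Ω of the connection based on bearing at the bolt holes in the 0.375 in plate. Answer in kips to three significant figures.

Per bolt r_n = 1.2 l_c t F_u ≤ 2.4 d t F_u; upper limit = 2.4 × 0.875 × 0.375 × 70 = 55.13 kips.
Edge bolt: l_c = 1.75 − 0.9375/2 = 1.281 in → 1.2 × 1.281 × 0.375 × 70 = 40.36 → r_n = 40.36 kips.
Interior bolts: l_c = 2.5 − 0.9375 = 1.562 in → 1.2 × 1.562 × 0.375 × 70 = 49.22 → r_n = 49.22 kips.
R_n = 1 × 40.36 + 2 × 49.22 = 138.8 kips.
Allowable strength R_n/Ω = 138.8 / 2 = 69.4 kips.

69.4 kips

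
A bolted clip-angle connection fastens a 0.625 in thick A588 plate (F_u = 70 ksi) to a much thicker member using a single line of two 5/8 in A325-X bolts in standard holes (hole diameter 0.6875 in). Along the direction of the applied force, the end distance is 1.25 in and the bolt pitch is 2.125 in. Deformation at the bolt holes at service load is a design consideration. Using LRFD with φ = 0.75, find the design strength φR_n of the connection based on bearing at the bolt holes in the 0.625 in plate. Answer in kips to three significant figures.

84.9 kips

Per bolt r_n = 1.2 l_c t F_u ≤ 2.4 d t F_u; upper limit = 2.4 × 0.625 × 0.625 × 70 = 65.62 kips.
Edge bolt: l_c = 1.25 − 0.6875/2 = 0.9062 in → 1.2 × 0.9062 × 0.625 × 70 = 47.58 → r_n = 47.58 kips.
Interior bolts: l_c = 2.125 − 0.6875 = 1.438 in → 1.2 × 1.438 × 0.625 × 70 = 75.47 → r_n = 65.62 kips.
R_n = 1 × 47.58 + 1 × 65.62 = 113.2 kips.
Design strength φR_n = 0.75 × 113.2 = 84.9 kips.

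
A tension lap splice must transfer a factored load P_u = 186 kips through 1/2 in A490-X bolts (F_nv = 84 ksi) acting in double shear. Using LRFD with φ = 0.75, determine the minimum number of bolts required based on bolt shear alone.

A_b = π·0.5²/4 = 0.1963 in².
Per-bolt design strength φR_n = 0.75 × 84 × 0.1963 × 2 = 24.74 kips.
n ≥ 186 / 24.74 = 7.518 → use 8 bolts.

8 bolts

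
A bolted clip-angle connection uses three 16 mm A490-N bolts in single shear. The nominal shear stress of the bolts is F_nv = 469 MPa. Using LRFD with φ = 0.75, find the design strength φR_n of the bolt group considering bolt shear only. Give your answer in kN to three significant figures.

212 kN

A_b = π × 16² / 4 = 201.1 mm².
R_n = F_nv · A_b · n · n_s = 469 × 201.1 × 3 × 1 / 1000 = 282.9 kN.
Design strength φR_n = 0.75 × 282.9 = 212 kN.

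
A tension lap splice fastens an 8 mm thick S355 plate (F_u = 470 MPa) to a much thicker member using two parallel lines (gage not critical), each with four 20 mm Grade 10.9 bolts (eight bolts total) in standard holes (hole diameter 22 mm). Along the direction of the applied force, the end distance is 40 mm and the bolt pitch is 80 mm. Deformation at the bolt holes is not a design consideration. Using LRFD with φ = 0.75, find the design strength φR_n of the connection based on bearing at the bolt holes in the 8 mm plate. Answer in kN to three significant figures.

1260 kN

Per bolt r_n = 1.5 l_c t F_u ≤ 3.0 d t F_u; upper limit = 3.0 × 20 × 8 × 470 / 1000 = 225.6 kN.
Edge bolt: l_c = 40 − 22/2 = 29 mm → 1.5 × 29 × 8 × 470 / 1000 = 163.6 → r_n = 163.6 kN.
Interior bolts: l_c = 80 − 22 = 58 mm → 1.5 × 58 × 8 × 470 / 1000 = 327.1 → r_n = 225.6 kN.
R_n = 2 × 163.6 + 6 × 225.6 = 1681 kN.
Design strength φR_n = 0.75 × 1681 = 1260 kN.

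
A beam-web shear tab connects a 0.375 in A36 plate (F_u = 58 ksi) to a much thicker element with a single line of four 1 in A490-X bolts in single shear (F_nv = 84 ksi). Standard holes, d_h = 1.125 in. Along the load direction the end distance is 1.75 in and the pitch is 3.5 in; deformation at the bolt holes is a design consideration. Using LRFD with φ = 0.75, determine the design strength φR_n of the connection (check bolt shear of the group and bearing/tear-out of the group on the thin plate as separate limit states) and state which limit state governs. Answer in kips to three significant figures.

141 kips (bearing governs)

Bolt shear: A_b = π·1²/4 = 0.7854 in²; R_n = 84 × 0.7854 × 4 × 1 = 263.9 kips → 0.75 × 263.9 = 198 kips.
Bearing (1.2 l_c t F_u ≤ 2.4 d t F_u): upper limit = 2.4·1·0.375·58 = 52.2 kips.
  Edge l_c = 1.75 − 1.125/2 = 1.188 → r_n = 30.99 kips; interior l_c = 3.5 − 1.125 = 2.375 → r_n = 52.2 kips.
  R_n,bearing = 1·30.99 + 3·52.2 = 187.6 kips → 0.75 × 187.6 = 141 kips.
Bearing governs: 141 kips.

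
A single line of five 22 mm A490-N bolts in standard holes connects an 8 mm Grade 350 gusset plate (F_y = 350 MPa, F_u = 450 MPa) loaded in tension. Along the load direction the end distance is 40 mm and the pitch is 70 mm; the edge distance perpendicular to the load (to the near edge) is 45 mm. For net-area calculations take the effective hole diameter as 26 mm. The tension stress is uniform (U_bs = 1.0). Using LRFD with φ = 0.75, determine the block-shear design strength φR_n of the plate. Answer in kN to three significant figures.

415 kN

Shear plane L_v = 40 + 4·70 = 320 mm; A_gv = 320 × 8 = 2560 mm².
A_nv = (320 − 4.5·26) × 8 = 1624 mm².
A_nt = (45 − 0.5·26) × 8 = 256 mm².
0.6 F_u A_nv = 438.5 kN; 0.6 F_y A_gv = 537.6 kN → shear rupture governs the shear term.
R_n = 438.5 + 1.0 × 450 × 256 / 1000 = 553.7 kN.
Design strength φR_n = 0.75 × 553.7 = 415 kN.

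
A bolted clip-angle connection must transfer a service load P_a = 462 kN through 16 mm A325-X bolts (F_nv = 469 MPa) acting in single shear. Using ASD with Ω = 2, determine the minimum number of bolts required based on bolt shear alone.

A_b = π·16²/4 = 201.1 mm².
Per-bolt allowable strength R_n/Ω = 469 × 201.1 × 1 / 1000 / 2 = 47.15 kN.
n ≥ 462 / 47.15 = 9.799 → use 10 bolts.

10 bolts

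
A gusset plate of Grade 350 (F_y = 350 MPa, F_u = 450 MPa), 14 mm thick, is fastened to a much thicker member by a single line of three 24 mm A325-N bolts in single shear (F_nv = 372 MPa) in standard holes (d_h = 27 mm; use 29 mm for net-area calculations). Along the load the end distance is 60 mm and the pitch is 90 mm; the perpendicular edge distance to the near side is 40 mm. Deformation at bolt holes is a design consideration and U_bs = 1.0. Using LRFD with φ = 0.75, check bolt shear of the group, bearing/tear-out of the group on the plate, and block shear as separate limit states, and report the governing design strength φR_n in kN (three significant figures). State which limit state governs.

379 kN (bolt shear governs)

Bolt shear: A_b = π·24²/4 = 452.4 mm²; R_n = 372 × 452.4 × 3 × 1 / 1000 = 504.9 kN → 0.75 × 504.9 = 379 kN.
Bearing: edge l_c = 46.5, r_n = 351.5 kN; interior l_c = 63, r_n = 362.9 kN; R_n = 351.5 + 2·362.9 = 1077 kN → 808 kN.
Block shear: A_gv = 3360, A_nv = 2345, A_nt = 357 mm²; R_n = min(0.6F_uA_nv, 0.6F_yA_gv) + U_bs·F_u·A_nt = 793.8 kN → 595 kN.
Bolt shear governs: 379 kN.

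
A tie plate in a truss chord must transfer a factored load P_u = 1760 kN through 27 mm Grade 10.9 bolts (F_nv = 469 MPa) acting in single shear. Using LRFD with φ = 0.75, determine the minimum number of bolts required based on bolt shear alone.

A_b = π·27²/4 = 572.6 mm².
Per-bolt design strength φR_n = 0.75 × 469 × 572.6 × 1 / 1000 = 201.4 kN.
n ≥ 1760 / 201.4 = 8.739 → use 9 bolts.

9 bolts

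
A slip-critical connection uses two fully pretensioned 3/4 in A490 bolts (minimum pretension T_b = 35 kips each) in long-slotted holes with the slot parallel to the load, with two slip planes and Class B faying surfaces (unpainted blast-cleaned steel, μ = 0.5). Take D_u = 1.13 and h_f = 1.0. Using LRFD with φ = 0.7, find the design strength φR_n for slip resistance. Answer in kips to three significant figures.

55.4 kips

R_n = μ · D_u · h_f · T_b · n_s · n_b = 0.5 × 1.13 × 1.0 × 35 × 2 × 2 = 79.1 kips.
Design strength φR_n = 0.7 × 79.1 = 55.4 kips.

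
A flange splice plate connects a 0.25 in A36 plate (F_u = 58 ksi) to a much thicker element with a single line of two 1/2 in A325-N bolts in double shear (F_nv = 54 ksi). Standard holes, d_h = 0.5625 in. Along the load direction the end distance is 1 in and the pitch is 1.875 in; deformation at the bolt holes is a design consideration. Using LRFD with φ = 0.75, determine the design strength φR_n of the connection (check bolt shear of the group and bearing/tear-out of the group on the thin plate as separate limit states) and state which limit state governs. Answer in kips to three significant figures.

Bolt shear: A_b = π·0.5²/4 = 0.1963 in²; R_n = 54 × 0.1963 × 2 × 2 = 42.41 kips → 0.75 × 42.41 = 31.8 kips.
Bearing (1.2 l_c t F_u ≤ 2.4 d t F_u): upper limit = 2.4·0.5·0.25·58 = 17.4 kips.
  Edge l_c = 1 − 0.5625/2 = 0.7188 → r_n = 12.51 kips; interior l_c = 1.875 − 0.5625 = 1.312 → r_n = 17.4 kips.
  R_n,bearing = 1·12.51 + 1·17.4 = 29.91 kips → 0.75 × 29.91 = 22.4 kips.
Bearing governs: 22.4 kips.

22.4 kips (bearing governs)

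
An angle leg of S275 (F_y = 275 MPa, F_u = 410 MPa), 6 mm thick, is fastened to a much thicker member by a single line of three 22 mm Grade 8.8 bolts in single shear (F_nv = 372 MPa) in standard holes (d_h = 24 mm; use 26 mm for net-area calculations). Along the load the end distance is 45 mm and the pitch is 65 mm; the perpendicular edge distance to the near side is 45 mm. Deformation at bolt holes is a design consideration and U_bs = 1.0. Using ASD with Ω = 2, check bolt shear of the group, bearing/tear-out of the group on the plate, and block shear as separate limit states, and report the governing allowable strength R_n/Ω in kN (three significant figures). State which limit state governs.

121 kN (block shear governs)

Bolt shear: A_b = π·22²/4 = 380.1 mm²; R_n = 372 × 380.1 × 3 × 1 / 1000 = 424.2 kN → 424.2 / 2 = 212 kN.
Bearing: edge l_c = 33, r_n = 97.42 kN; interior l_c = 41, r_n = 121 kN; R_n = 97.42 + 2·121 = 339.5 kN → 170 kN.
Block shear: A_gv = 1050, A_nv = 660, A_nt = 192 mm²; R_n = min(0.6F_uA_nv, 0.6F_yA_gv) + U_bs·F_u·A_nt = 241.1 kN → 121 kN.
Block shear governs: 121 kN.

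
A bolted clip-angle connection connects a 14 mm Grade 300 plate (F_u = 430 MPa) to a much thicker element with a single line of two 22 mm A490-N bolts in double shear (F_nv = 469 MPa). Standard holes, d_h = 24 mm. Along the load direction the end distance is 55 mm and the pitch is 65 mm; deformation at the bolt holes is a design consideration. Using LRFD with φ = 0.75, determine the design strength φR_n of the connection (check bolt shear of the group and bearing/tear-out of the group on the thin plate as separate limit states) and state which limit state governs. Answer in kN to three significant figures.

Bolt shear: A_b = π·22²/4 = 380.1 mm²; R_n = 469 × 380.1 × 2 × 2 / 1000 = 713.1 kN → 0.75 × 713.1 = 535 kN.
Bearing (1.2 l_c t F_u ≤ 2.4 d t F_u): upper limit = 2.4·22·14·430 / 1000 = 317.9 kN.
  Edge l_c = 55 − 24/2 = 43 → r_n = 310.6 kN; interior l_c = 65 − 24 = 41 → r_n = 296.2 kN.
  R_n,bearing = 1·310.6 + 1·296.2 = 606.8 kN → 0.75 × 606.8 = 455 kN.
Bearing governs: 455 kN.

455 kN (bearing governs)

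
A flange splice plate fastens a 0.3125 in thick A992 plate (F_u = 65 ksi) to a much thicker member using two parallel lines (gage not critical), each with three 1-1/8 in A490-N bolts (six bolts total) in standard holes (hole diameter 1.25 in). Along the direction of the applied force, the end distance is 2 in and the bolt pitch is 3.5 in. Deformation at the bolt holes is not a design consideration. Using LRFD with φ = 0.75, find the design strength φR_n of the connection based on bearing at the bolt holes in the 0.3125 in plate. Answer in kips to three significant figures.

269 kips

Per bolt r_n = 1.5 l_c t F_u ≤ 3.0 d t F_u; upper limit = 3.0 × 1.125 × 0.3125 × 65 = 68.55 kips.
Edge bolt: l_c = 2 − 1.25/2 = 1.375 in → 1.5 × 1.375 × 0.3125 × 65 = 41.89 → r_n = 41.89 kips.
Interior bolts: l_c = 3.5 − 1.25 = 2.25 in → 1.5 × 2.25 × 0.3125 × 65 = 68.55 → r_n = 68.55 kips.
R_n = 2 × 41.89 + 4 × 68.55 = 358 kips.
Design strength φR_n = 0.75 × 358 = 269 kips.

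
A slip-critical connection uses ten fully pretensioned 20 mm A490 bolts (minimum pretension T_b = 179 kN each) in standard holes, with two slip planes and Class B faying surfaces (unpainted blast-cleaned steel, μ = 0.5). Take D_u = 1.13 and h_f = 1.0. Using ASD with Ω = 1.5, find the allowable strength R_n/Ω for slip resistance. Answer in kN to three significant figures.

R_n = μ · D_u · h_f · T_b · n_s · n_b = 0.5 × 1.13 × 1.0 × 179 × 2 × 10 = 2023 kN.
Allowable strength R_n/Ω = 2023 / 1.5 = 1350 kN.

1350 kN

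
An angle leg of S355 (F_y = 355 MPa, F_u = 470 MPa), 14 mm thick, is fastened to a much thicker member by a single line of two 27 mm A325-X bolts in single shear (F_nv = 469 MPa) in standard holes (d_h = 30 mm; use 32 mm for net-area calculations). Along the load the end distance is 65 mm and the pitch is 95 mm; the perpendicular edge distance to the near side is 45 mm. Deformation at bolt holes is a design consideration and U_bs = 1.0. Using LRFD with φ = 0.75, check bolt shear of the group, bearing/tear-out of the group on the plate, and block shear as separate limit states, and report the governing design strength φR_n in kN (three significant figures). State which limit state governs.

Bolt shear: A_b = π·27²/4 = 572.6 mm²; R_n = 469 × 572.6 × 2 × 1 / 1000 = 537.1 kN → 0.75 × 537.1 = 403 kN.
Bearing: edge l_c = 50, r_n = 394.8 kN; interior l_c = 65, r_n = 426.4 kN; R_n = 394.8 + 1·426.4 = 821.2 kN → 616 kN.
Block shear: A_gv = 2240, A_nv = 1568, A_nt = 406 mm²; R_n = min(0.6F_uA_nv, 0.6F_yA_gv) + U_bs·F_u·A_nt = 633 kN → 475 kN.
Bolt shear governs: 403 kN.

403 kN (bolt shear governs)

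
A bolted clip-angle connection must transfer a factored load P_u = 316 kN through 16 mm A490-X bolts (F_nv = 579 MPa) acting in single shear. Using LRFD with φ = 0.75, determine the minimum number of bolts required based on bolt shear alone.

4 bolts

A_b = π·16²/4 = 201.1 mm².
Per-bolt design strength φR_n = 0.75 × 579 × 201.1 × 1 / 1000 = 87.31 kN.
n ≥ 316 / 87.31 = 3.619 → use 4 bolts.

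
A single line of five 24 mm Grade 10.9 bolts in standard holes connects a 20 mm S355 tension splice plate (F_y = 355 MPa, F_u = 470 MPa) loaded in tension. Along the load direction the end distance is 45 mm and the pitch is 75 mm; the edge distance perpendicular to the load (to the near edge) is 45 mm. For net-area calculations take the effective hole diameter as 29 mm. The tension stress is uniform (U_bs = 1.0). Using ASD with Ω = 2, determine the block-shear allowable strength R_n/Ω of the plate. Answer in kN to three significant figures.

748 kN

Shear plane L_v = 45 + 4·75 = 345 mm; A_gv = 345 × 20 = 6900 mm².
A_nv = (345 − 4.5·29) × 20 = 4290 mm².
A_nt = (45 − 0.5·29) × 20 = 610 mm².
0.6 F_u A_nv = 1210 kN; 0.6 F_y A_gv = 1470 kN → shear rupture governs the shear term.
R_n = 1210 + 1.0 × 470 × 610 / 1000 = 1496 kN.
Allowable strength R_n/Ω = 1496 / 2 = 748 kN.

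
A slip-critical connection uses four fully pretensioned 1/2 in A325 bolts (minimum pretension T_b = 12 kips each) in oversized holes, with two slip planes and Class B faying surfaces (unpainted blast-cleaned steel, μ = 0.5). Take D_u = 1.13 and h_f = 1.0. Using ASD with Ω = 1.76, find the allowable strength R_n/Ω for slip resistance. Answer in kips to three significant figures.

30.8 kips

R_n = μ · D_u · h_f · T_b · n_s · n_b = 0.5 × 1.13 × 1.0 × 12 × 2 × 4 = 54.24 kips.
Allowable strength R_n/Ω = 54.24 / 1.76 = 30.8 kips.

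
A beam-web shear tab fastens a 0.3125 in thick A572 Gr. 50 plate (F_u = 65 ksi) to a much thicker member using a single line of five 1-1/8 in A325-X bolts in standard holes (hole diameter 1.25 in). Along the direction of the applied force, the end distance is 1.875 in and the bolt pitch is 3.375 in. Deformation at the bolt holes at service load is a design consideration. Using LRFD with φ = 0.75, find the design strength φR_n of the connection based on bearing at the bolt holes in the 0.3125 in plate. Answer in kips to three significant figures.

Per bolt r_n = 1.2 l_c t F_u ≤ 2.4 d t F_u; upper limit = 2.4 × 1.125 × 0.3125 × 65 = 54.84 kips.
Edge bolt: l_c = 1.875 − 1.25/2 = 1.25 in → 1.2 × 1.25 × 0.3125 × 65 = 30.47 → r_n = 30.47 kips.
Interior bolts: l_c = 3.375 − 1.25 = 2.125 in → 1.2 × 2.125 × 0.3125 × 65 = 51.8 → r_n = 51.8 kips.
R_n = 1 × 30.47 + 4 × 51.8 = 237.7 kips.
Design strength φR_n = 0.75 × 237.7 = 178 kips.

178 kips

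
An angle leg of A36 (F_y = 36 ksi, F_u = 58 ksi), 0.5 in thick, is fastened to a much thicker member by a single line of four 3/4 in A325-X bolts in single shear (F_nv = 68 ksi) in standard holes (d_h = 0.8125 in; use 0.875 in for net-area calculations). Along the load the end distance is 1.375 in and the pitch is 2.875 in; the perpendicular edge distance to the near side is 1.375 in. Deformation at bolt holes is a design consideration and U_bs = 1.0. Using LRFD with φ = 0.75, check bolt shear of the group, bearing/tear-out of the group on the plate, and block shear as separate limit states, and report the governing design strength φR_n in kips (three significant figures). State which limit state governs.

90.1 kips (bolt shear governs)

Bolt shear: A_b = π·0.75²/4 = 0.4418 in²; R_n = 68 × 0.4418 × 4 × 1 = 120.2 kips → 0.75 × 120.2 = 90.1 kips.
Bearing: edge l_c = 0.9688, r_n = 33.71 kips; interior l_c = 2.062, r_n = 52.2 kips; R_n = 33.71 + 3·52.2 = 190.3 kips → 143 kips.
Block shear: A_gv = 5, A_nv = 3.469, A_nt = 0.4688 in²; R_n = min(0.6F_uA_nv, 0.6F_yA_gv) + U_bs·F_u·A_nt = 135.2 kips → 101 kips.
Bolt shear governs: 90.1 kips.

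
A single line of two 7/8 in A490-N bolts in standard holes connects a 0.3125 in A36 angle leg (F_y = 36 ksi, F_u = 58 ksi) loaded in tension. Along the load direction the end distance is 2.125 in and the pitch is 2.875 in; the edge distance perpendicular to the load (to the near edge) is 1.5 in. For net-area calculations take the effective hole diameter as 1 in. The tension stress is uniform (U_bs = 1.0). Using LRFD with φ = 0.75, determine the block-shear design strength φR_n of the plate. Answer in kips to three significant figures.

Shear plane L_v = 2.125 + 1·2.875 = 5 in; A_gv = 5 × 0.3125 = 1.562 in².
A_nv = (5 − 1.5·1) × 0.3125 = 1.094 in².
A_nt = (1.5 − 0.5·1) × 0.3125 = 0.3125 in².
0.6 F_u A_nv = 38.06 kips; 0.6 F_y A_gv = 33.75 kips → shear yielding governs the shear term.
R_n = 33.75 + 1.0 × 58 × 0.3125 = 51.88 kips.
Design strength φR_n = 0.75 × 51.88 = 38.9 kips.

38.9 kips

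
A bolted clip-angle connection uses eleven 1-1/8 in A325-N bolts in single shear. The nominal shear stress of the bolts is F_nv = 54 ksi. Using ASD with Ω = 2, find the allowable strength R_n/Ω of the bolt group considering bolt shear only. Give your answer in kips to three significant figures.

295 kips

A_b = π × 1.125² / 4 = 0.994 in².
R_n = F_nv · A_b · n · n_s = 54 × 0.994 × 11 × 1 = 590.4 kips.
Allowable strength R_n/Ω = 590.4 / 2 = 295 kips.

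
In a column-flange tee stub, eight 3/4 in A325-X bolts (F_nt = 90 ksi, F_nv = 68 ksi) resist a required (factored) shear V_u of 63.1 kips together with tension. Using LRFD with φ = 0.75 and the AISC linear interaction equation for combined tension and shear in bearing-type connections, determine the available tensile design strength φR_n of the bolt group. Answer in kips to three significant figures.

227 kips

A_b = π·0.75²/4 = 0.4418 in²; f_rv = 63.1 / (8 × 0.4418) = 17.85 ksi.
F'_nt = 1.3 F_nt − (F_nt / φF_nv) f_rv = 1.3·90 − (90/(0.75·68))·17.85 = 85.49 ksi, capped at F_nt → F'_nt = 85.49 ksi.
R_n = F'_nt · A_b · n = 85.49 × 0.4418 × 8 = 302.2 kips.
Design strength φR_n = 0.75 × 302.2 = 227 kips.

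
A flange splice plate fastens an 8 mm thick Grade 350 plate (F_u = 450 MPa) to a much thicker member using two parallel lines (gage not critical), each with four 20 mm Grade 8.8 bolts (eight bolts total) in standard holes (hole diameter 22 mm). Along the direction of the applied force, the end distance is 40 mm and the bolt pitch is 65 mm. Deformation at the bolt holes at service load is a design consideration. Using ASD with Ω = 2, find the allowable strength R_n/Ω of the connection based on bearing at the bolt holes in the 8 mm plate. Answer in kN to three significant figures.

Per bolt r_n = 1.2 l_c t F_u ≤ 2.4 d t F_u; upper limit = 2.4 × 20 × 8 × 450 / 1000 = 172.8 kN.
Edge bolt: l_c = 40 − 22/2 = 29 mm → 1.2 × 29 × 8 × 450 / 1000 = 125.3 → r_n = 125.3 kN.
Interior bolts: l_c = 65 − 22 = 43 mm → 1.2 × 43 × 8 × 450 / 1000 = 185.8 → r_n = 172.8 kN.
R_n = 2 × 125.3 + 6 × 172.8 = 1287 kN.
Allowable strength R_n/Ω = 1287 / 2 = 644 kN.

644 kN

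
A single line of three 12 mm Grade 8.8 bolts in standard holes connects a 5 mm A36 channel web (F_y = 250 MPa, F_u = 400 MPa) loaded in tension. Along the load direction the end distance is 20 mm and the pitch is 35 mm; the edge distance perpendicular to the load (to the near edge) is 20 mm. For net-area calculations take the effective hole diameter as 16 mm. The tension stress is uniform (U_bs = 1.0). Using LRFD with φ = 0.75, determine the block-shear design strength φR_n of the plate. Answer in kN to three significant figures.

63 kN

Shear plane L_v = 20 + 2·35 = 90 mm; A_gv = 90 × 5 = 450 mm².
A_nv = (90 − 2.5·16) × 5 = 250 mm².
A_nt = (20 − 0.5·16) × 5 = 60 mm².
0.6 F_u A_nv = 60 kN; 0.6 F_y A_gv = 67.5 kN → shear rupture governs the shear term.
R_n = 60 + 1.0 × 400 × 60 / 1000 = 84 kN.
Design strength φR_n = 0.75 × 84 = 63 kN.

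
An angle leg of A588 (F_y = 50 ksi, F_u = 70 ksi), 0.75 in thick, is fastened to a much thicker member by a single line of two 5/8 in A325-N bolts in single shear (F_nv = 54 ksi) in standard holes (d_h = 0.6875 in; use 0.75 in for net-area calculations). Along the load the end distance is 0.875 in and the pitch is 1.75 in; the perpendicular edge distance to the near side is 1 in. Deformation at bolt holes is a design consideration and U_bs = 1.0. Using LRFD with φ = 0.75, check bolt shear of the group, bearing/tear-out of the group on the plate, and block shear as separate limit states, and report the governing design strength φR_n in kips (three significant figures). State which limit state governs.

Bolt shear: A_b = π·0.625²/4 = 0.3068 in²; R_n = 54 × 0.3068 × 2 × 1 = 33.13 kips → 0.75 × 33.13 = 24.9 kips.
Bearing: edge l_c = 0.5312, r_n = 33.47 kips; interior l_c = 1.062, r_n = 66.94 kips; R_n = 33.47 + 1·66.94 = 100.4 kips → 75.3 kips.
Block shear: A_gv = 1.969, A_nv = 1.125, A_nt = 0.4688 in²; R_n = min(0.6F_uA_nv, 0.6F_yA_gv) + U_bs·F_u·A_nt = 80.06 kips → 60 kips.
Bolt shear governs: 24.9 kips.

24.9 kips (bolt shear governs)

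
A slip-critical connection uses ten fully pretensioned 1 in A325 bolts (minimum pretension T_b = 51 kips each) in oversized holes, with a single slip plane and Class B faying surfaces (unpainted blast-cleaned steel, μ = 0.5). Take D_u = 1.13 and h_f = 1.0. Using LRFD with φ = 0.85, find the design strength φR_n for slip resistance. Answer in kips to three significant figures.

R_n = μ · D_u · h_f · T_b · n_s · n_b = 0.5 × 1.13 × 1.0 × 51 × 1 × 10 = 288.1 kips.
Design strength φR_n = 0.85 × 288.1 = 245 kips.

245 kips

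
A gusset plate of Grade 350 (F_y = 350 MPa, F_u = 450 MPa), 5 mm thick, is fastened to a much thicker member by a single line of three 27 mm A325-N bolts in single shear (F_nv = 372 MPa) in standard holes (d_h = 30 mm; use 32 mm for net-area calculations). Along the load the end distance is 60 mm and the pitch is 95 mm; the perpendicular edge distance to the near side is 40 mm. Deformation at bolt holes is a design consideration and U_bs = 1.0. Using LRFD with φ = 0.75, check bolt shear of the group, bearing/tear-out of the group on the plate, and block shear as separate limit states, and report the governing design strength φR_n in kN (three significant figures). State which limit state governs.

Bolt shear: A_b = π·27²/4 = 572.6 mm²; R_n = 372 × 572.6 × 3 × 1 / 1000 = 639 kN → 0.75 × 639 = 479 kN.
Bearing: edge l_c = 45, r_n = 121.5 kN; interior l_c = 65, r_n = 145.8 kN; R_n = 121.5 + 2·145.8 = 413.1 kN → 310 kN.
Block shear: A_gv = 1250, A_nv = 850, A_nt = 120 mm²; R_n = min(0.6F_uA_nv, 0.6F_yA_gv) + U_bs·F_u·A_nt = 283.5 kN → 213 kN.
Block shear governs: 213 kN.

213 kN (block shear governs)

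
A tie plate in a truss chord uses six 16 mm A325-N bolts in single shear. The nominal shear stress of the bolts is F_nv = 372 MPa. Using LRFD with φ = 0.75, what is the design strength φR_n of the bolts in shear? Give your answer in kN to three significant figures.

A_b = π × 16² / 4 = 201.1 mm².
R_n = F_nv · A_b · n · n_s = 372 × 201.1 × 6 × 1 / 1000 = 448.8 kN.
Design strength φR_n = 0.75 × 448.8 = 337 kN.

337 kN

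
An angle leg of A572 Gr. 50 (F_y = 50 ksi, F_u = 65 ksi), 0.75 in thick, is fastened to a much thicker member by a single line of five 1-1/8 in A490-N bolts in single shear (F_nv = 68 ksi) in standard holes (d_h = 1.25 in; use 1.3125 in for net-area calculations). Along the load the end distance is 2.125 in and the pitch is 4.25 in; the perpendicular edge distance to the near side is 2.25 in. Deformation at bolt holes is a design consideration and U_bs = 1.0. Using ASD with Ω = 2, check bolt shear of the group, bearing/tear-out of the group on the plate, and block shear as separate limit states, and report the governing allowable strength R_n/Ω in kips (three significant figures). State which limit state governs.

169 kips (bolt shear governs)

Bolt shear: A_b = π·1.125²/4 = 0.994 in²; R_n = 68 × 0.994 × 5 × 1 = 338 kips → 338 / 2 = 169 kips.
Bearing: edge l_c = 1.5, r_n = 87.75 kips; interior l_c = 3, r_n = 131.6 kips; R_n = 87.75 + 4·131.6 = 614.2 kips → 307 kips.
Block shear: A_gv = 14.34, A_nv = 9.914, A_nt = 1.195 in²; R_n = min(0.6F_uA_nv, 0.6F_yA_gv) + U_bs·F_u·A_nt = 464.3 kips → 232 kips.
Bolt shear governs: 169 kips.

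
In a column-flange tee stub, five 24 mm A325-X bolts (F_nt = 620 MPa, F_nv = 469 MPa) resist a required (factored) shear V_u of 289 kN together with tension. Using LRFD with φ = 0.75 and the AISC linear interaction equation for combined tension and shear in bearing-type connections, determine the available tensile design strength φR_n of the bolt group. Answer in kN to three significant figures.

A_b = π·24²/4 = 452.4 mm²; f_rv = 289 × 1000 / (5 × 452.4) = 127.8 MPa.
F'_nt = 1.3 F_nt − (F_nt / φF_nv) f_rv = 1.3·620 − (620/(0.75·469))·127.8 = 580.8 MPa, capped at F_nt → F'_nt = 580.8 MPa.
R_n = F'_nt · A_b · n = 580.8 × 452.4 × 5 / 1000 = 1314 kN.
Design strength φR_n = 0.75 × 1314 = 985 kN.

985 kN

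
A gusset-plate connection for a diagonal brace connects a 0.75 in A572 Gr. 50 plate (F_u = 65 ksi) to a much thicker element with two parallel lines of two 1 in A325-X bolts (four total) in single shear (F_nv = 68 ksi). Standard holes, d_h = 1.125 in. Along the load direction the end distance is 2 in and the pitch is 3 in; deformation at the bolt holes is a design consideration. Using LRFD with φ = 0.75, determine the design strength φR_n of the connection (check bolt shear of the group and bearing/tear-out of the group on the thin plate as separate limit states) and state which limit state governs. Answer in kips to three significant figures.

160 kips (bolt shear governs)

Bolt shear: A_b = π·1²/4 = 0.7854 in²; R_n = 68 × 0.7854 × 4 × 1 = 213.6 kips → 0.75 × 213.6 = 160 kips.
Bearing (1.2 l_c t F_u ≤ 2.4 d t F_u): upper limit = 2.4·1·0.75·65 = 117 kips.
  Edge l_c = 2 − 1.125/2 = 1.438 → r_n = 84.09 kips; interior l_c = 3 − 1.125 = 1.875 → r_n = 109.7 kips.
  R_n,bearing = 2·84.09 + 2·109.7 = 387.6 kips → 0.75 × 387.6 = 291 kips.
Bolt shear governs: 160 kips.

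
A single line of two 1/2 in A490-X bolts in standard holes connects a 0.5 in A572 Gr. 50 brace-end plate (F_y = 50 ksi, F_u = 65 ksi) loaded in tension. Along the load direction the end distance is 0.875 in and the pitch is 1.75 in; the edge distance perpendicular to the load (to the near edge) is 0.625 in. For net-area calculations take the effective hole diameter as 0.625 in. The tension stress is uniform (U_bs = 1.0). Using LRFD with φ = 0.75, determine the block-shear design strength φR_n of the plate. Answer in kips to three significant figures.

32.3 kips

Shear plane L_v = 0.875 + 1·1.75 = 2.625 in; A_gv = 2.625 × 0.5 = 1.312 in².
A_nv = (2.625 − 1.5·0.625) × 0.5 = 0.8438 in².
A_nt = (0.625 − 0.5·0.625) × 0.5 = 0.1562 in².
0.6 F_u A_nv = 32.91 kips; 0.6 F_y A_gv = 39.38 kips → shear rupture governs the shear term.
R_n = 32.91 + 1.0 × 65 × 0.1562 = 43.06 kips.
Design strength φR_n = 0.75 × 43.06 = 32.3 kips.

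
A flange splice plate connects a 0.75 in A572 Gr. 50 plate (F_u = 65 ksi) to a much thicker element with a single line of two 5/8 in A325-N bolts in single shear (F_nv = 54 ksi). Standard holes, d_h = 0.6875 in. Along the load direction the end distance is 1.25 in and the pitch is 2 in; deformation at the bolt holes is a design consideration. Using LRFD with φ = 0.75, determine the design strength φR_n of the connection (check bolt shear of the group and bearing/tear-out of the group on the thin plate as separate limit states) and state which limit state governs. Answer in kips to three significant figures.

24.9 kips (bolt shear governs)

Bolt shear: A_b = π·0.625²/4 = 0.3068 in²; R_n = 54 × 0.3068 × 2 × 1 = 33.13 kips → 0.75 × 33.13 = 24.9 kips.
Bearing (1.2 l_c t F_u ≤ 2.4 d t F_u): upper limit = 2.4·0.625·0.75·65 = 73.12 kips.
  Edge l_c = 1.25 − 0.6875/2 = 0.9062 → r_n = 53.02 kips; interior l_c = 2 − 0.6875 = 1.312 → r_n = 73.12 kips.
  R_n,bearing = 1·53.02 + 1·73.12 = 126.1 kips → 0.75 × 126.1 = 94.6 kips.
Bolt shear governs: 24.9 kips.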